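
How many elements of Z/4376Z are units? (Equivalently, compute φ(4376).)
Z/4376Z has φ(4376) = 2184 units

An element a ∈ Z/4376Z is a unit iff gcd(a, 4376) = 1, so the number of units is φ(4376). φ is multiplicative, with φ(p^e) = p^e − p^(e−1). Factorise 4376 = 2^3 · 547. Then
  φ(4376) = (2^3 − 2^2) · (547 − 1) = 4 · 546 = 2184.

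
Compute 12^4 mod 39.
27

Use repeated squaring. Binary(4) = 100. Walk through the bits of the exponent 4 left-to-right: at each bit after the leading one, square the running value, then multiply by 12 if the bit is 1 (always reducing mod 39):
  bit 1 = 1 (leading): start with 12.
  bit 2 = 0: square 12^2 = 144 ≡ 27 (mod 39).
  bit 3 = 0: square 27^2 = 729 ≡ 27 (mod 39).
Final value: 12^4 ≡ 27 (mod 39).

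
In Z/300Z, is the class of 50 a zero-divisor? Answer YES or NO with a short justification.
gcd(50, 300) = 50 > 1, so 50 is not a unit in Z/300Z. In Z/nZ every nonzero non-unit is a zero-divisor: explicitly, take b = 300/gcd = 6 ≠ 0 (mod 300); then 50·6 = 300 = 1·300, i.e. 50·6 ≡ 0 (mod 300). So 50 is a zero-divisor.

Final answer: YES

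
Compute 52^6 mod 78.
Use repeated squaring. Binary(6) = 110. Walk through the bits of the exponent 6 left-to-right: at each bit after the leading one, square the running value, then multiply by 52 if the bit is 1 (always reducing mod 78):
  bit 1 = 1 (leading): start with 52.
  bit 2 = 1: square 52^2 = 2704 ≡ 52; bit is 1, so multiply 52·52 = 2704 ≡ 52 (mod 78).
  bit 3 = 0: square 52^2 = 2704 ≡ 52 (mod 78).
Final value: 52^6 ≡ 52 (mod 78).

Final answer: 52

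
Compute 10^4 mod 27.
Use repeated squaring. Binary(4) = 100. Walk through the bits of the exponent 4 left-to-right: at each bit after the leading one, square the running value, then multiply by 10 if the bit is 1 (always reducing mod 27):
  bit 1 = 1 (leading): start with 10.
  bit 2 = 0: square 10^2 = 100 ≡ 19 (mod 27).
  bit 3 = 0: square 19^2 = 361 ≡ 10 (mod 27).
Final value: 10^4 ≡ 10 (mod 27).

Final answer: 10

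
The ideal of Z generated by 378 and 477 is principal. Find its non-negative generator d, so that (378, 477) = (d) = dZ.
In the PID Z, (a, b) is generated by gcd(a, b). Compute gcd(477, 378) with the extended Euclidean algorithm, tracking rows (r, s, t) with s·477 + t·378 = r:
  row A: (477, 1, 0)   [1·477 + 0·378 = 477]
  row B: (378, 0, 1)   [0·477 + 1·378 = 378]
  477 = 1·378 + 99   → row C = row A − 1·row B = (99, 1, −1)   [check: 1·477 − 1·378 = 99]
  378 = 3·99 + 81   → row D = row B − 3·row C = (81, −3, 4)   [check: −3·477 + 4·378 = 81]
  99 = 1·81 + 18   → row E = row C − 1·row D = (18, 4, −5)   [check: 4·477 − 5·378 = 18]
  81 = 4·18 + 9   → row F = row D − 4·row E = (9, −19, 24)   [check: −19·477 + 24·378 = 9]
  18 = 2·9 + 0   → remainder 0, stop. gcd = 9 (last nonzero row F).
So gcd(378, 477) = 9, with Bézout identity −19·477 + 24·378 = 9. Containment (⊇): the Bézout identity exhibits 9 as an element of (378, 477), giving (9) ⊆ (378, 477). Containment (⊆): since 9 | 378 and 9 | 477 (378 = 9·42, 477 = 9·53), every Z-linear combination of 378 and 477 is divisible by 9, so (378, 477) ⊆ (9). Therefore (378, 477) = (9), d = 9.

Final answer: (378, 477) = (9); d = 9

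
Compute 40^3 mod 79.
10

Use repeated squaring. Binary(3) = 11. Walk through the bits of the exponent 3 left-to-right: at each bit after the leading one, square the running value, then multiply by 40 if the bit is 1 (always reducing mod 79):
  bit 1 = 1 (leading): start with 40.
  bit 2 = 1: square 40^2 = 1600 ≡ 20; bit is 1, so multiply 20·40 = 800 ≡ 10 (mod 79).
Final value: 40^3 ≡ 10 (mod 79).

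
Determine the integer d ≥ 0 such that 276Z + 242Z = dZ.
In the PID Z, (a, b) is generated by gcd(a, b). Compute gcd(276, 242) with the extended Euclidean algorithm, tracking rows (r, s, t) with s·276 + t·242 = r:
  row A: (276, 1, 0)   [1·276 + 0·242 = 276]
  row B: (242, 0, 1)   [0·276 + 1·242 = 242]
  276 = 1·242 + 34   → row C = row A − 1·row B = (34, 1, −1)   [check: 1·276 − 1·242 = 34]
  242 = 7·34 + 4   → row D = row B − 7·row C = (4, −7, 8)   [check: −7·276 + 8·242 = 4]
  34 = 8·4 + 2   → row E = row C − 8·row D = (2, 57, −65)   [check: 57·276 − 65·242 = 2]
  4 = 2·2 + 0   → remainder 0, stop. gcd = 2 (last nonzero row E).
So gcd(276, 242) = 2, with Bézout identity 57·276 − 65·242 = 2. Containment (⊇): the Bézout identity exhibits 2 as an element of (276, 242), giving (2) ⊆ (276, 242). Containment (⊆): since 2 | 276 and 2 | 242 (276 = 2·138, 242 = 2·121), every Z-linear combination of 276 and 242 is divisible by 2, so (276, 242) ⊆ (2). Therefore (276, 242) = (2), d = 2.

Final answer: (276, 242) = (2); d = 2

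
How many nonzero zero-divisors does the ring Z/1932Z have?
Z/1932Z has 1403 nonzero zero-divisors

In Z/1932Z each nonzero element is either a unit (gcd with 1932 is 1) or a zero-divisor (gcd > 1). The number of units is φ(1932): factorise 1932 = 2^2 · 3 · 7 · 23, so φ(1932) = (2^2 − 2^1) · (3 − 1) · (7 − 1) · (23 − 1) = 2 · 2 · 6 · 22 = 528. The nonzero elements number 1932 − 1 = 1931. Hence the nonzero zero-divisors number 1931 − 528 = 1403.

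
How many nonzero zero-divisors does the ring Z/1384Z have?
In Z/1384Z each nonzero element is either a unit (gcd with 1384 is 1) or a zero-divisor (gcd > 1). The number of units is φ(1384): factorise 1384 = 2^3 · 173, so φ(1384) = (2^3 − 2^2) · (173 − 1) = 4 · 172 = 688. The nonzero elements number 1384 − 1 = 1383. Hence the nonzero zero-divisors number 1383 − 688 = 695.

Final answer: Z/1384Z has 695 nonzero zero-divisors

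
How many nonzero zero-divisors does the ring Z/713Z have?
In Z/713Z each nonzero element is either a unit (gcd with 713 is 1) or a zero-divisor (gcd > 1). The number of units is φ(713): factorise 713 = 23 · 31, so φ(713) = (23 − 1) · (31 − 1) = 22 · 30 = 660. The nonzero elements number 713 − 1 = 712. Hence the nonzero zero-divisors number 712 − 660 = 52.

Final answer: Z/713Z has 52 nonzero zero-divisors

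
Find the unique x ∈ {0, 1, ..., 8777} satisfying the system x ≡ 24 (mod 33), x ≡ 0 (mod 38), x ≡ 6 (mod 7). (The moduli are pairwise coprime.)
The moduli 33, 38, 7 are pairwise coprime, so by the CRT there is a unique solution mod 33·38·7 = 8778.
Solve by successive substitution. Start with x ≡ 24 (mod 33).
  Combine with x ≡ 0 (mod 38): write x = 24 + 33·t and require 24 + 33·t ≡ 0 (mod 38), i.e. 33·t ≡ 0 − 24 ≡ 14 (mod 38). Since 33^(−1) ≡ 15 (mod 38), t ≡ 15·14 ≡ 20 (mod 38). So x ≡ 24 + 33·20 = 684 (mod 1254).
  Combine with x ≡ 6 (mod 7): write x = 684 + 1254·t and require 684 + 1254·t ≡ 6 (mod 7), i.e. 1254·t ≡ 6 − 684 ≡ 1 (mod 7). Since 1254^(−1) ≡ 1 (mod 7) (1254 ≡ 1 (mod 7)), t ≡ 1·1 ≡ 1 (mod 7). So x ≡ 684 + 1254·1 = 1938 (mod 8778).
Unique solution in [0, 8778): x = 1938.

Final answer: x ≡ 1938 (mod 8778); the representative in [0, 8778) is 1938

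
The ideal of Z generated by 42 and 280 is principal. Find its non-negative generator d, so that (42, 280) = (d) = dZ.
In the PID Z, (a, b) is generated by gcd(a, b). Compute gcd(280, 42) with the extended Euclidean algorithm, tracking rows (r, s, t) with s·280 + t·42 = r:
  row A: (280, 1, 0)   [1·280 + 0·42 = 280]
  row B: (42, 0, 1)   [0·280 + 1·42 = 42]
  280 = 6·42 + 28   → row C = row A − 6·row B = (28, 1, −6)   [check: 1·280 − 6·42 = 28]
  42 = 1·28 + 14   → row D = row B − 1·row C = (14, −1, 7)   [check: −1·280 + 7·42 = 14]
  28 = 2·14 + 0   → remainder 0, stop. gcd = 14 (last nonzero row D).
So gcd(42, 280) = 14, with Bézout identity −1·280 + 7·42 = 14. Containment (⊇): the Bézout identity exhibits 14 as an element of (42, 280), giving (14) ⊆ (42, 280). Containment (⊆): since 14 | 42 and 14 | 280 (42 = 14·3, 280 = 14·20), every Z-linear combination of 42 and 280 is divisible by 14, so (42, 280) ⊆ (14). Therefore (42, 280) = (14), d = 14.

Final answer: (42, 280) = (14); d = 14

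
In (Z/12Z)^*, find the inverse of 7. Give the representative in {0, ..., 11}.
7^(−1) ≡ 7 (mod 12)

Apply the extended Euclidean algorithm to (12, 7), tracking rows (r, s, t) with s·12 + t·7 = r. Each division r_prev = q·r_cur + r_new produces the new row as (previous row) − q·(current row):
  row A: (12, 1, 0)   [1·12 + 0·7 = 12]
  row B: (7, 0, 1)   [0·12 + 1·7 = 7]
  12 = 1·7 + 5   → row C = row A − 1·row B = (5, 1, −1)   [check: 1·12 − 1·7 = 5]
  7 = 1·5 + 2   → row D = row B − 1·row C = (2, −1, 2)   [check: −1·12 + 2·7 = 2]
  5 = 2·2 + 1   → row E = row C − 2·row D = (1, 3, −5)   [check: 3·12 − 5·7 = 1]
  2 = 2·1 + 0   → remainder 0, stop. gcd = 1 (last nonzero row E).
The gcd is 1, so 7 is invertible mod 12. The last nonzero row gives 3·12 − 5·7 = 1, so t = −5. So 7^(−1) ≡ −5 ≡ 7 (mod 12). Verify: 7 · 7 = 49 ≡ 1 (mod 12). ✓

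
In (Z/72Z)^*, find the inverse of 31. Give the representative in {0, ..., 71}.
Apply the extended Euclidean algorithm to (72, 31), tracking rows (r, s, t) with s·72 + t·31 = r. Each division r_prev = q·r_cur + r_new produces the new row as (previous row) − q·(current row):
  row A: (72, 1, 0)   [1·72 + 0·31 = 72]
  row B: (31, 0, 1)   [0·72 + 1·31 = 31]
  72 = 2·31 + 10   → row C = row A − 2·row B = (10, 1, −2)   [check: 1·72 − 2·31 = 10]
  31 = 3·10 + 1   → row D = row B − 3·row C = (1, −3, 7)   [check: −3·72 + 7·31 = 1]
  10 = 10·1 + 0   → remainder 0, stop. gcd = 1 (last nonzero row D).
The gcd is 1, so 31 is invertible mod 72. The last nonzero row gives −3·72 + 7·31 = 1, so t = 7. So 31^(−1) ≡ 7 (mod 72). Verify: 31 · 7 = 217 ≡ 1 (mod 72). ✓

Final answer: 31^(−1) ≡ 7 (mod 72)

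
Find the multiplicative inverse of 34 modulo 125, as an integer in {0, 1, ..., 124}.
34^(−1) ≡ 114 (mod 125)

Apply the extended Euclidean algorithm to (125, 34), tracking rows (r, s, t) with s·125 + t·34 = r. Each division r_prev = q·r_cur + r_new produces the new row as (previous row) − q·(current row):
  row A: (125, 1, 0)   [1·125 + 0·34 = 125]
  row B: (34, 0, 1)   [0·125 + 1·34 = 34]
  125 = 3·34 + 23   → row C = row A − 3·row B = (23, 1, −3)   [check: 1·125 − 3·34 = 23]
  34 = 1·23 + 11   → row D = row B − 1·row C = (11, −1, 4)   [check: −1·125 + 4·34 = 11]
  23 = 2·11 + 1   → row E = row C − 2·row D = (1, 3, −11)   [check: 3·125 − 11·34 = 1]
  11 = 11·1 + 0   → remainder 0, stop. gcd = 1 (last nonzero row E).
The gcd is 1, so 34 is invertible mod 125. The last nonzero row gives 3·125 − 11·34 = 1, so t = −11. So 34^(−1) ≡ −11 ≡ 114 (mod 125). Verify: 34 · 114 = 3876 ≡ 1 (mod 125). ✓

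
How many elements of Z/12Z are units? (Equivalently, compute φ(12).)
An element a ∈ Z/12Z is a unit iff gcd(a, 12) = 1, so the number of units is φ(12). φ is multiplicative, with φ(p^e) = p^e − p^(e−1). Factorise 12 = 2^2 · 3. Then
  φ(12) = (2^2 − 2^1) · (3 − 1) = 2 · 2 = 4.

Final answer: Z/12Z has φ(12) = 4 units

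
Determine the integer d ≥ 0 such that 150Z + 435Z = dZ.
In the PID Z, (a, b) is generated by gcd(a, b). Compute gcd(435, 150) with the extended Euclidean algorithm, tracking rows (r, s, t) with s·435 + t·150 = r:
  row A: (435, 1, 0)   [1·435 + 0·150 = 435]
  row B: (150, 0, 1)   [0·435 + 1·150 = 150]
  435 = 2·150 + 135   → row C = row A − 2·row B = (135, 1, −2)   [check: 1·435 − 2·150 = 135]
  150 = 1·135 + 15   → row D = row B − 1·row C = (15, −1, 3)   [check: −1·435 + 3·150 = 15]
  135 = 9·15 + 0   → remainder 0, stop. gcd = 15 (last nonzero row D).
So gcd(150, 435) = 15, with Bézout identity −1·435 + 3·150 = 15. Containment (⊇): the Bézout identity exhibits 15 as an element of (150, 435), giving (15) ⊆ (150, 435). Containment (⊆): since 15 | 150 and 15 | 435 (150 = 15·10, 435 = 15·29), every Z-linear combination of 150 and 435 is divisible by 15, so (150, 435) ⊆ (15). Therefore (150, 435) = (15), d = 15.

Final answer: (150, 435) = (15); d = 15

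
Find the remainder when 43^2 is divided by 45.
Use repeated squaring. Binary(2) = 10. Walk through the bits of the exponent 2 left-to-right: at each bit after the leading one, square the running value, then multiply by 43 if the bit is 1 (always reducing mod 45):
  bit 1 = 1 (leading): start with 43.
  bit 2 = 0: square 43^2 = 1849 ≡ 4 (mod 45).
Final value: 43^2 ≡ 4 (mod 45).

Final answer: 4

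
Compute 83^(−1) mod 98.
Apply the extended Euclidean algorithm to (98, 83), tracking rows (r, s, t) with s·98 + t·83 = r. Each division r_prev = q·r_cur + r_new produces the new row as (previous row) − q·(current row):
  row A: (98, 1, 0)   [1·98 + 0·83 = 98]
  row B: (83, 0, 1)   [0·98 + 1·83 = 83]
  98 = 1·83 + 15   → row C = row A − 1·row B = (15, 1, −1)   [check: 1·98 − 1·83 = 15]
  83 = 5·15 + 8   → row D = row B − 5·row C = (8, −5, 6)   [check: −5·98 + 6·83 = 8]
  15 = 1·8 + 7   → row E = row C − 1·row D = (7, 6, −7)   [check: 6·98 − 7·83 = 7]
  8 = 1·7 + 1   → row F = row D − 1·row E = (1, −11, 13)   [check: −11·98 + 13·83 = 1]
  7 = 7·1 + 0   → remainder 0, stop. gcd = 1 (last nonzero row F).
The gcd is 1, so 83 is invertible mod 98. The last nonzero row gives −11·98 + 13·83 = 1, so t = 13. So 83^(−1) ≡ 13 (mod 98). Verify: 83 · 13 = 1079 ≡ 1 (mod 98). ✓

Final answer: 83^(−1) ≡ 13 (mod 98)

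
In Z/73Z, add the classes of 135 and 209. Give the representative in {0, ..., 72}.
52

Reduce the summands first: 135 ≡ 62, 209 ≡ 63 (mod 73), so 135 + 209 ≡ 62 + 63 (mod 73). 62 + 63 = 125; 125 = 1·73 + 52, so (135 + 209) mod 73 = 52.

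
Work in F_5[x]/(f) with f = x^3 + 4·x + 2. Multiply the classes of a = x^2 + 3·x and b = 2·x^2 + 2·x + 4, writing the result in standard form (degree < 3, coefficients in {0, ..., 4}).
a · b ≡ 2·x^2 + x + 4 (mod f(x))

Multiply as integer polynomials: a · b = 2·x^4 + 8·x^3 + 10·x^2 + 12·x. Reducing coefficients mod 5: a · b ≡ 2·x^4 + 3·x^3 + 2·x. Now divide by f(x) = x^3 + 4·x + 2 in F_5[x], eliminating the leading term at each step:
  leading term 2·x^4: subtract (2·x)·f(x) = 2·x^4 + 3·x^2 + 4·x, leaving 3·x^3 + 2·x^2 + 3·x (coefficients mod 5)
  leading term 3·x^3: subtract (3)·f(x) = 3·x^3 + 2·x + 1, leaving 2·x^2 + x + 4 (coefficients mod 5)
The degree is now < 3, so this is the remainder. Hence a · b ≡ 2·x^2 + x + 4 in F_5[x]/(f).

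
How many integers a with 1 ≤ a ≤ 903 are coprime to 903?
The number of a ∈ {1, ..., 903} with gcd(a, 903) = 1 is by definition Euler's totient φ(903). φ is multiplicative, with φ(p^e) = p^e − p^(e−1). Factorise 903 = 3 · 7 · 43. Then
  φ(903) = (3 − 1) · (7 − 1) · (43 − 1) = 2 · 6 · 42 = 504.
So there are 504 such integers.

Final answer: 504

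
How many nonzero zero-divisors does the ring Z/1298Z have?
Z/1298Z has 717 nonzero zero-divisors

In Z/1298Z each nonzero element is either a unit (gcd with 1298 is 1) or a zero-divisor (gcd > 1). The number of units is φ(1298): factorise 1298 = 2 · 11 · 59, so φ(1298) = (2 − 1) · (11 − 1) · (59 − 1) = 1 · 10 · 58 = 580. The nonzero elements number 1298 − 1 = 1297. Hence the nonzero zero-divisors number 1297 − 580 = 717.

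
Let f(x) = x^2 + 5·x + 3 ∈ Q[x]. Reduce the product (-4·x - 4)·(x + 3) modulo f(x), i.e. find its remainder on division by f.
First multiply in Q[x] without reducing: a · b = -4·x^2 - 16·x - 12. Now divide by f(x) = x^2 + 5·x + 3, eliminating the leading term at each step:
  leading term -4·x^2: subtract (-4)·f(x) = -4·x^2 - 20·x - 12, leaving 4·x
The degree is now < 2, so this is the remainder. Hence a · b ≡ 4·x in Q[x]/(f).

Final answer: a · b ≡ 4·x (mod f(x))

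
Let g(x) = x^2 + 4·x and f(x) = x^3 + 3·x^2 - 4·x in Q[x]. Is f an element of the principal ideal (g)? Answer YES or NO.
In Q[x] the ideal (g) consists of all multiples of g, so f ∈ (g) iff g | f, i.e. iff the remainder of f on division by g is 0. Divide f by g (g is monic, so eliminate the leading term of the running remainder at each step):
  leading term x^3: subtract (x)·g(x) = x^3 + 4·x^2, leaving -x^2 - 4·x
  leading term -x^2: subtract (-1)·g(x) = -x^2 - 4·x, leaving 0
The remainder is 0, so f(x) = g(x) · h(x) with h(x) = x - 1. Hence g | f, i.e. f ∈ (g).

Final answer: YES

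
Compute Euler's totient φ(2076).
φ(2076) = 688

φ is multiplicative, with φ(p^e) = p^e − p^(e−1). Factorise 2076 = 2^2 · 3 · 173. Then
  φ(2076) = (2^2 − 2^1) · (3 − 1) · (173 − 1) = 2 · 2 · 172 = 688.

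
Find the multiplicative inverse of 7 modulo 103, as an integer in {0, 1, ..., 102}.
7^(−1) ≡ 59 (mod 103)

Apply the extended Euclidean algorithm to (103, 7), tracking rows (r, s, t) with s·103 + t·7 = r. Each division r_prev = q·r_cur + r_new produces the new row as (previous row) − q·(current row):
  row A: (103, 1, 0)   [1·103 + 0·7 = 103]
  row B: (7, 0, 1)   [0·103 + 1·7 = 7]
  103 = 14·7 + 5   → row C = row A − 14·row B = (5, 1, −14)   [check: 1·103 − 14·7 = 5]
  7 = 1·5 + 2   → row D = row B − 1·row C = (2, −1, 15)   [check: −1·103 + 15·7 = 2]
  5 = 2·2 + 1   → row E = row C − 2·row D = (1, 3, −44)   [check: 3·103 − 44·7 = 1]
  2 = 2·1 + 0   → remainder 0, stop. gcd = 1 (last nonzero row E).
The gcd is 1, so 7 is invertible mod 103. The last nonzero row gives 3·103 − 44·7 = 1, so t = −44. So 7^(−1) ≡ −44 ≡ 59 (mod 103). Verify: 7 · 59 = 413 ≡ 1 (mod 103). ✓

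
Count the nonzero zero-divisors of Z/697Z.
Z/697Z has 56 nonzero zero-divisors

In Z/697Z each nonzero element is either a unit (gcd with 697 is 1) or a zero-divisor (gcd > 1). The number of units is φ(697): factorise 697 = 17 · 41, so φ(697) = (17 − 1) · (41 − 1) = 16 · 40 = 640. The nonzero elements number 697 − 1 = 696. Hence the nonzero zero-divisors number 696 − 640 = 56.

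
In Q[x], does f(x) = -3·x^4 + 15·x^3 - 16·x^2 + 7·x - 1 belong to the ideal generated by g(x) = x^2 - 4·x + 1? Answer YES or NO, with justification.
In Q[x] the ideal (g) consists of all multiples of g, so f ∈ (g) iff g | f, i.e. iff the remainder of f on division by g is 0. Divide f by g (g is monic, so eliminate the leading term of the running remainder at each step):
  leading term -3·x^4: subtract (-3·x^2)·g(x) = -3·x^4 + 12·x^3 - 3·x^2, leaving 3·x^3 - 13·x^2 + 7·x - 1
  leading term 3·x^3: subtract (3·x)·g(x) = 3·x^3 - 12·x^2 + 3·x, leaving -x^2 + 4·x - 1
  leading term -x^2: subtract (-1)·g(x) = -x^2 + 4·x - 1, leaving 0
The remainder is 0, so f(x) = g(x) · h(x) with h(x) = -3·x^2 + 3·x - 1. Hence g | f, i.e. f ∈ (g).

Final answer: YES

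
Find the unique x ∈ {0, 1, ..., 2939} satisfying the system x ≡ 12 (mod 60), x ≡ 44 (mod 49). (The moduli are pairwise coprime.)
The moduli 60, 49 are pairwise coprime, so by the CRT there is a unique solution mod 60·49 = 2940.
Solve by successive substitution. Start with x ≡ 12 (mod 60).
  Combine with x ≡ 44 (mod 49): write x = 12 + 60·t and require 12 + 60·t ≡ 44 (mod 49), i.e. 60·t ≡ 44 − 12 ≡ 32 (mod 49). Since 60^(−1) ≡ 9 (mod 49) (60 ≡ 11 (mod 49)), t ≡ 9·32 ≡ 43 (mod 49). So x ≡ 12 + 60·43 = 2592 (mod 2940).
Unique solution in [0, 2940): x = 2592.

Final answer: x ≡ 2592 (mod 2940); the representative in [0, 2940) is 2592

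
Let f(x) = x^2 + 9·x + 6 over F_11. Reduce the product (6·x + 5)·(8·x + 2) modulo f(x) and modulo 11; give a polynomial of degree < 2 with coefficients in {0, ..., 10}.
Multiply as integer polynomials: a · b = 48·x^2 + 52·x + 10. Reducing coefficients mod 11: a · b ≡ 4·x^2 + 8·x + 10. Now divide by f(x) = x^2 + 9·x + 6 in F_11[x], eliminating the leading term at each step:
  leading term 4·x^2: subtract (4)·f(x) = 4·x^2 + 3·x + 2, leaving 5·x + 8 (coefficients mod 11)
The degree is now < 2, so this is the remainder. Hence a · b ≡ 5·x + 8 in F_11[x]/(f).

Final answer: a · b ≡ 5·x + 8 (mod f(x))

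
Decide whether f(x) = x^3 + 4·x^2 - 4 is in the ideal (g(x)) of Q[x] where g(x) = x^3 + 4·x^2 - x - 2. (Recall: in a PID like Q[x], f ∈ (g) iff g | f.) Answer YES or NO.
NO

In Q[x] the ideal (g) consists of all multiples of g, so f ∈ (g) iff g | f, i.e. iff the remainder of f on division by g is 0. Divide f by g (g is monic, so eliminate the leading term of the running remainder at each step):
  leading term x^3: subtract (1)·g(x) = x^3 + 4·x^2 - x - 2, leaving x - 2
The remainder r(x) = x - 2 ≠ 0 (and deg r < deg g), so g ∤ f, i.e. f ∉ (g).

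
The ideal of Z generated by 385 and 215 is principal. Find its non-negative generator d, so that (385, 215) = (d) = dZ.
(385, 215) = (5); d = 5

In the PID Z, (a, b) is generated by gcd(a, b). Compute gcd(385, 215) with the extended Euclidean algorithm, tracking rows (r, s, t) with s·385 + t·215 = r:
  row A: (385, 1, 0)   [1·385 + 0·215 = 385]
  row B: (215, 0, 1)   [0·385 + 1·215 = 215]
  385 = 1·215 + 170   → row C = row A − 1·row B = (170, 1, −1)   [check: 1·385 − 1·215 = 170]
  215 = 1·170 + 45   → row D = row B − 1·row C = (45, −1, 2)   [check: −1·385 + 2·215 = 45]
  170 = 3·45 + 35   → row E = row C − 3·row D = (35, 4, −7)   [check: 4·385 − 7·215 = 35]
  45 = 1·35 + 10   → row F = row D − 1·row E = (10, −5, 9)   [check: −5·385 + 9·215 = 10]
  35 = 3·10 + 5   → row G = row E − 3·row F = (5, 19, −34)   [check: 19·385 − 34·215 = 5]
  10 = 2·5 + 0   → remainder 0, stop. gcd = 5 (last nonzero row G).
So gcd(385, 215) = 5, with Bézout identity 19·385 − 34·215 = 5. Containment (⊇): the Bézout identity exhibits 5 as an element of (385, 215), giving (5) ⊆ (385, 215). Containment (⊆): since 5 | 385 and 5 | 215 (385 = 5·77, 215 = 5·43), every Z-linear combination of 385 and 215 is divisible by 5, so (385, 215) ⊆ (5). Therefore (385, 215) = (5), d = 5.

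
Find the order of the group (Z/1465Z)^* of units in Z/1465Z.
(Z/1465Z)^* consists of the classes a with gcd(a, 1465) = 1, so its order is φ(1465). φ is multiplicative, with φ(p^e) = p^e − p^(e−1). Factorise 1465 = 5 · 293. Then
  φ(1465) = (5 − 1) · (293 − 1) = 4 · 292 = 1168.
Thus |(Z/1465Z)^*| = 1168.

Final answer: |(Z/1465Z)^*| = 1168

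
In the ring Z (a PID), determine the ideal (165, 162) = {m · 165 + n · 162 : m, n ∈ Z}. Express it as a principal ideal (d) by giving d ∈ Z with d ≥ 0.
In the PID Z, (a, b) is generated by gcd(a, b). Compute gcd(165, 162) with the extended Euclidean algorithm, tracking rows (r, s, t) with s·165 + t·162 = r:
  row A: (165, 1, 0)   [1·165 + 0·162 = 165]
  row B: (162, 0, 1)   [0·165 + 1·162 = 162]
  165 = 1·162 + 3   → row C = row A − 1·row B = (3, 1, −1)   [check: 1·165 − 1·162 = 3]
  162 = 54·3 + 0   → remainder 0, stop. gcd = 3 (last nonzero row C).
So gcd(165, 162) = 3, with Bézout identity 1·165 − 1·162 = 3. Containment (⊇): the Bézout identity exhibits 3 as an element of (165, 162), giving (3) ⊆ (165, 162). Containment (⊆): since 3 | 165 and 3 | 162 (165 = 3·55, 162 = 3·54), every Z-linear combination of 165 and 162 is divisible by 3, so (165, 162) ⊆ (3). Therefore (165, 162) = (3), d = 3.

Final answer: (165, 162) = (3); d = 3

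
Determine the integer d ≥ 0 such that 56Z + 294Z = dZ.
(56, 294) = (14); d = 14

In the PID Z, (a, b) is generated by gcd(a, b). Compute gcd(294, 56) with the extended Euclidean algorithm, tracking rows (r, s, t) with s·294 + t·56 = r:
  row A: (294, 1, 0)   [1·294 + 0·56 = 294]
  row B: (56, 0, 1)   [0·294 + 1·56 = 56]
  294 = 5·56 + 14   → row C = row A − 5·row B = (14, 1, −5)   [check: 1·294 − 5·56 = 14]
  56 = 4·14 + 0   → remainder 0, stop. gcd = 14 (last nonzero row C).
So gcd(56, 294) = 14, with Bézout identity 1·294 − 5·56 = 14. Containment (⊇): the Bézout identity exhibits 14 as an element of (56, 294), giving (14) ⊆ (56, 294). Containment (⊆): since 14 | 56 and 14 | 294 (56 = 14·4, 294 = 14·21), every Z-linear combination of 56 and 294 is divisible by 14, so (56, 294) ⊆ (14). Therefore (56, 294) = (14), d = 14.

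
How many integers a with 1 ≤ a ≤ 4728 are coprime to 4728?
1568

The number of a ∈ {1, ..., 4728} with gcd(a, 4728) = 1 is by definition Euler's totient φ(4728). φ is multiplicative, with φ(p^e) = p^e − p^(e−1). Factorise 4728 = 2^3 · 3 · 197. Then
  φ(4728) = (2^3 − 2^2) · (3 − 1) · (197 − 1) = 4 · 2 · 196 = 1568.
So there are 1568 such integers.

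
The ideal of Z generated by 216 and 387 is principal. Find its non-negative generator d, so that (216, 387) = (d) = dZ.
In the PID Z, (a, b) is generated by gcd(a, b). Compute gcd(387, 216) with the extended Euclidean algorithm, tracking rows (r, s, t) with s·387 + t·216 = r:
  row A: (387, 1, 0)   [1·387 + 0·216 = 387]
  row B: (216, 0, 1)   [0·387 + 1·216 = 216]
  387 = 1·216 + 171   → row C = row A − 1·row B = (171, 1, −1)   [check: 1·387 − 1·216 = 171]
  216 = 1·171 + 45   → row D = row B − 1·row C = (45, −1, 2)   [check: −1·387 + 2·216 = 45]
  171 = 3·45 + 36   → row E = row C − 3·row D = (36, 4, −7)   [check: 4·387 − 7·216 = 36]
  45 = 1·36 + 9   → row F = row D − 1·row E = (9, −5, 9)   [check: −5·387 + 9·216 = 9]
  36 = 4·9 + 0   → remainder 0, stop. gcd = 9 (last nonzero row F).
So gcd(216, 387) = 9, with Bézout identity −5·387 + 9·216 = 9. Containment (⊇): the Bézout identity exhibits 9 as an element of (216, 387), giving (9) ⊆ (216, 387). Containment (⊆): since 9 | 216 and 9 | 387 (216 = 9·24, 387 = 9·43), every Z-linear combination of 216 and 387 is divisible by 9, so (216, 387) ⊆ (9). Therefore (216, 387) = (9), d = 9.

Final answer: (216, 387) = (9); d = 9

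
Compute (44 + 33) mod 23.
8

Reduce the summands first: 44 ≡ 21, 33 ≡ 10 (mod 23), so 44 + 33 ≡ 21 + 10 (mod 23). 21 + 10 = 31; 31 = 1·23 + 8, so (44 + 33) mod 23 = 8.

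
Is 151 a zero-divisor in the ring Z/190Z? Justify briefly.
gcd(151, 190) = 1, so 151 is a unit in Z/190Z (it has a multiplicative inverse). A unit cannot be a zero-divisor: if 151·b ≡ 0 then multiplying both sides by 151^(−1) gives b ≡ 0. So 151 is not a zero-divisor.

Final answer: NO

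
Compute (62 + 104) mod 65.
36

Reduce the summands first: 104 ≡ 39 (mod 65), so 62 + 104 ≡ 62 + 39 (mod 65). 62 + 39 = 101; 101 = 1·65 + 36, so (62 + 104) mod 65 = 36.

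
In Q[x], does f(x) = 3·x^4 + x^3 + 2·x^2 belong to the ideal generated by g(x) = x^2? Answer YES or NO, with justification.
In Q[x] the ideal (g) consists of all multiples of g, so f ∈ (g) iff g | f, i.e. iff the remainder of f on division by g is 0. Divide f by g (g is monic, so eliminate the leading term of the running remainder at each step):
  leading term 3·x^4: subtract (3·x^2)·g(x) = 3·x^4, leaving x^3 + 2·x^2
  leading term x^3: subtract (x)·g(x) = x^3, leaving 2·x^2
  leading term 2·x^2: subtract (2)·g(x) = 2·x^2, leaving 0
The remainder is 0, so f(x) = g(x) · h(x) with h(x) = 3·x^2 + x + 2. Hence g | f, i.e. f ∈ (g).

Final answer: YES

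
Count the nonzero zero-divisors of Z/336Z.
Z/336Z has 239 nonzero zero-divisors

In Z/336Z each nonzero element is either a unit (gcd with 336 is 1) or a zero-divisor (gcd > 1). The number of units is φ(336): factorise 336 = 2^4 · 3 · 7, so φ(336) = (2^4 − 2^3) · (3 − 1) · (7 − 1) = 8 · 2 · 6 = 96. The nonzero elements number 336 − 1 = 335. Hence the nonzero zero-divisors number 335 − 96 = 239.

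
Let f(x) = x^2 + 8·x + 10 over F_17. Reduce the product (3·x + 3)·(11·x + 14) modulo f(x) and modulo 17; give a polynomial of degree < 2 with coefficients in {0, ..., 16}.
Multiply as integer polynomials: a · b = 33·x^2 + 75·x + 42. Reducing coefficients mod 17: a · b ≡ 16·x^2 + 7·x + 8. Now divide by f(x) = x^2 + 8·x + 10 in F_17[x], eliminating the leading term at each step:
  leading term 16·x^2: subtract (16)·f(x) = 16·x^2 + 9·x + 7, leaving 15·x + 1 (coefficients mod 17)
The degree is now < 2, so this is the remainder. Hence a · b ≡ 15·x + 1 in F_17[x]/(f).

Final answer: a · b ≡ 15·x + 1 (mod f(x))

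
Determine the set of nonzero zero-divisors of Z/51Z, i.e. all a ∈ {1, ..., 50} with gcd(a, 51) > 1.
An element a ∈ Z/51Z (with a ≠ 0) is a zero-divisor iff gcd(a, 51) > 1 (because a is a unit precisely when gcd(a, n) = 1, and in Z/nZ every nonzero, non-unit element is a zero-divisor). Scan a = 1, ..., 50 and keep those with gcd(a, 51) > 1:
  gcd(3, 51) = 3, gcd(6, 51) = 3, gcd(9, 51) = 3, gcd(12, 51) = 3, gcd(15, 51) = 3, gcd(17, 51) = 17, gcd(18, 51) = 3, gcd(21, 51) = 3, gcd(24, 51) = 3, gcd(27, 51) = 3, gcd(30, 51) = 3, gcd(33, 51) = 3, gcd(34, 51) = 17, gcd(36, 51) = 3, gcd(39, 51) = 3, gcd(42, 51) = 3, gcd(45, 51) = 3, gcd(48, 51) = 3.
All other a ∈ {1, ..., 50} have gcd(a, 51) = 1 and are units. So the nonzero zero-divisors are exactly the 18 values of a appearing in this scan.

Final answer: nonzero zero-divisors of Z/51Z = {3, 6, 9, 12, 15, 17, 18, 21, 24, 27, 30, 33, 34, 36, 39, 42, 45, 48}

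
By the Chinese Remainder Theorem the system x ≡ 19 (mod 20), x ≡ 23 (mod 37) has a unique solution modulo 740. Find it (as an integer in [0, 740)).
The moduli 20, 37 are pairwise coprime, so by the CRT there is a unique solution mod 20·37 = 740.
Solve by successive substitution. Start with x ≡ 19 (mod 20).
  Combine with x ≡ 23 (mod 37): write x = 19 + 20·t and require 19 + 20·t ≡ 23 (mod 37), i.e. 20·t ≡ 23 − 19 ≡ 4 (mod 37). Since 20^(−1) ≡ 13 (mod 37), t ≡ 13·4 ≡ 15 (mod 37). So x ≡ 19 + 20·15 = 319 (mod 740).
Unique solution in [0, 740): x = 319.

Final answer: x ≡ 319 (mod 740); the representative in [0, 740) is 319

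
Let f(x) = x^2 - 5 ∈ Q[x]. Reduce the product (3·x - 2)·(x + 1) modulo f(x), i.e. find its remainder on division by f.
First multiply in Q[x] without reducing: a · b = 3·x^2 + x - 2. Now divide by f(x) = x^2 - 5, eliminating the leading term at each step:
  leading term 3·x^2: subtract (3)·f(x) = 3·x^2 - 15, leaving x + 13
The degree is now < 2, so this is the remainder. Hence a · b ≡ x + 13 in Q[x]/(f).

Final answer: a · b ≡ x + 13 (mod f(x))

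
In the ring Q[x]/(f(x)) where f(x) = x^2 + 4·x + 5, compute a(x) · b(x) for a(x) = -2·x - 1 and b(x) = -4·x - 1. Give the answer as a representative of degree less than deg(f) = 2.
First multiply in Q[x] without reducing: a · b = 8·x^2 + 6·x + 1. Now divide by f(x) = x^2 + 4·x + 5, eliminating the leading term at each step:
  leading term 8·x^2: subtract (8)·f(x) = 8·x^2 + 32·x + 40, leaving -26·x - 39
The degree is now < 2, so this is the remainder. Hence a · b ≡ -26·x - 39 in Q[x]/(f).

Final answer: a · b ≡ -26·x - 39 (mod f(x))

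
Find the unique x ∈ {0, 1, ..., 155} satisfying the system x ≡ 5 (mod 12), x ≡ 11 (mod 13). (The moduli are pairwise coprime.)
x ≡ 89 (mod 156); the representative in [0, 156) is 89

The moduli 12, 13 are pairwise coprime, so by the CRT there is a unique solution mod 12·13 = 156.
Solve by successive substitution. Start with x ≡ 5 (mod 12).
  Combine with x ≡ 11 (mod 13): write x = 5 + 12·t and require 5 + 12·t ≡ 11 (mod 13), i.e. 12·t ≡ 11 − 5 ≡ 6 (mod 13). Since 12^(−1) ≡ 12 (mod 13), t ≡ 12·6 ≡ 7 (mod 13). So x ≡ 5 + 12·7 = 89 (mod 156).
Unique solution in [0, 156): x = 89.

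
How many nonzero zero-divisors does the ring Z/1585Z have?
Z/1585Z has 320 nonzero zero-divisors

In Z/1585Z each nonzero element is either a unit (gcd with 1585 is 1) or a zero-divisor (gcd > 1). The number of units is φ(1585): factorise 1585 = 5 · 317, so φ(1585) = (5 − 1) · (317 − 1) = 4 · 316 = 1264. The nonzero elements number 1585 − 1 = 1584. Hence the nonzero zero-divisors number 1584 − 1264 = 320.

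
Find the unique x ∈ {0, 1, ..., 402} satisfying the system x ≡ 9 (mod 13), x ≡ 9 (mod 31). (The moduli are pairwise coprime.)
x ≡ 9 (mod 403); the representative in [0, 403) is 9

The moduli 13, 31 are pairwise coprime, so by the CRT there is a unique solution mod 13·31 = 403.
Solve by successive substitution. Start with x ≡ 9 (mod 13).
  Combine with x ≡ 9 (mod 31): write x = 9 + 13·t and require 9 + 13·t ≡ 9 (mod 31), i.e. 13·t ≡ 9 − 9 ≡ 0 (mod 31). Since 13^(−1) ≡ 12 (mod 31), t ≡ 12·0 ≡ 0 (mod 31). So x ≡ 9 + 13·0 = 9 (mod 403).
Unique solution in [0, 403): x = 9.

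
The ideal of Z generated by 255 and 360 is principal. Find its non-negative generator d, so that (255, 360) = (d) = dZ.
In the PID Z, (a, b) is generated by gcd(a, b). Compute gcd(360, 255) with the extended Euclidean algorithm, tracking rows (r, s, t) with s·360 + t·255 = r:
  row A: (360, 1, 0)   [1·360 + 0·255 = 360]
  row B: (255, 0, 1)   [0·360 + 1·255 = 255]
  360 = 1·255 + 105   → row C = row A − 1·row B = (105, 1, −1)   [check: 1·360 − 1·255 = 105]
  255 = 2·105 + 45   → row D = row B − 2·row C = (45, −2, 3)   [check: −2·360 + 3·255 = 45]
  105 = 2·45 + 15   → row E = row C − 2·row D = (15, 5, −7)   [check: 5·360 − 7·255 = 15]
  45 = 3·15 + 0   → remainder 0, stop. gcd = 15 (last nonzero row E).
So gcd(255, 360) = 15, with Bézout identity 5·360 − 7·255 = 15. Containment (⊇): the Bézout identity exhibits 15 as an element of (255, 360), giving (15) ⊆ (255, 360). Containment (⊆): since 15 | 255 and 15 | 360 (255 = 15·17, 360 = 15·24), every Z-linear combination of 255 and 360 is divisible by 15, so (255, 360) ⊆ (15). Therefore (255, 360) = (15), d = 15.

Final answer: (255, 360) = (15); d = 15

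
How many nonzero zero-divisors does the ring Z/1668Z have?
In Z/1668Z each nonzero element is either a unit (gcd with 1668 is 1) or a zero-divisor (gcd > 1). The number of units is φ(1668): factorise 1668 = 2^2 · 3 · 139, so φ(1668) = (2^2 − 2^1) · (3 − 1) · (139 − 1) = 2 · 2 · 138 = 552. The nonzero elements number 1668 − 1 = 1667. Hence the nonzero zero-divisors number 1667 − 552 = 1115.

Final answer: Z/1668Z has 1115 nonzero zero-divisors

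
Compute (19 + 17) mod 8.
4

Reduce the summands first: 19 ≡ 3, 17 ≡ 1 (mod 8), so 19 + 17 ≡ 3 + 1 (mod 8). 3 + 1 = 4; 4 = 0·8 + 4, so (19 + 17) mod 8 = 4.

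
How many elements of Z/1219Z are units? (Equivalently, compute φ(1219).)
An element a ∈ Z/1219Z is a unit iff gcd(a, 1219) = 1, so the number of units is φ(1219). φ is multiplicative, with φ(p^e) = p^e − p^(e−1). Factorise 1219 = 23 · 53. Then
  φ(1219) = (23 − 1) · (53 − 1) = 22 · 52 = 1144.

Final answer: Z/1219Z has φ(1219) = 1144 units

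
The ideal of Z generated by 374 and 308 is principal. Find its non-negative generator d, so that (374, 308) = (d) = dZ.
(374, 308) = (22); d = 22

In the PID Z, (a, b) is generated by gcd(a, b). Compute gcd(374, 308) with the extended Euclidean algorithm, tracking rows (r, s, t) with s·374 + t·308 = r:
  row A: (374, 1, 0)   [1·374 + 0·308 = 374]
  row B: (308, 0, 1)   [0·374 + 1·308 = 308]
  374 = 1·308 + 66   → row C = row A − 1·row B = (66, 1, −1)   [check: 1·374 − 1·308 = 66]
  308 = 4·66 + 44   → row D = row B − 4·row C = (44, −4, 5)   [check: −4·374 + 5·308 = 44]
  66 = 1·44 + 22   → row E = row C − 1·row D = (22, 5, −6)   [check: 5·374 − 6·308 = 22]
  44 = 2·22 + 0   → remainder 0, stop. gcd = 22 (last nonzero row E).
So gcd(374, 308) = 22, with Bézout identity 5·374 − 6·308 = 22. Containment (⊇): the Bézout identity exhibits 22 as an element of (374, 308), giving (22) ⊆ (374, 308). Containment (⊆): since 22 | 374 and 22 | 308 (374 = 22·17, 308 = 22·14), every Z-linear combination of 374 and 308 is divisible by 22, so (374, 308) ⊆ (22). Therefore (374, 308) = (22), d = 22.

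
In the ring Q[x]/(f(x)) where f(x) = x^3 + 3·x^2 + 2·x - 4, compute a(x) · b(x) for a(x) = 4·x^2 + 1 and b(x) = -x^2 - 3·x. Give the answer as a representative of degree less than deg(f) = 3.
First multiply in Q[x] without reducing: a · b = -4·x^4 - 12·x^3 - x^2 - 3·x. Now divide by f(x) = x^3 + 3·x^2 + 2·x - 4, eliminating the leading term at each step:
  leading term -4·x^4: subtract (-4·x)·f(x) = -4·x^4 - 12·x^3 - 8·x^2 + 16·x, leaving 7·x^2 - 19·x
The degree is now < 3, so this is the remainder. Hence a · b ≡ 7·x^2 - 19·x in Q[x]/(f).

Final answer: a · b ≡ 7·x^2 - 19·x (mod f(x))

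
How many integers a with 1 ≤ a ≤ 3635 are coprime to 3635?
2904

The number of a ∈ {1, ..., 3635} with gcd(a, 3635) = 1 is by definition Euler's totient φ(3635). φ is multiplicative, with φ(p^e) = p^e − p^(e−1). Factorise 3635 = 5 · 727. Then
  φ(3635) = (5 − 1) · (727 − 1) = 4 · 726 = 2904.
So there are 2904 such integers.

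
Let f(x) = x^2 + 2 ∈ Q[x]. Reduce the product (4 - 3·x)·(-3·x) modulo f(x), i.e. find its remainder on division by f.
a · b ≡ -12·x - 18 (mod f(x))

First multiply in Q[x] without reducing: a · b = 9·x^2 - 12·x. Now divide by f(x) = x^2 + 2, eliminating the leading term at each step:
  leading term 9·x^2: subtract (9)·f(x) = 9·x^2 + 18, leaving -12·x - 18
The degree is now < 2, so this is the remainder. Hence a · b ≡ -12·x - 18 in Q[x]/(f).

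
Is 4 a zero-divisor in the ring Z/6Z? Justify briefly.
YES

gcd(4, 6) = 2 > 1, so 4 is not a unit in Z/6Z. In Z/nZ every nonzero non-unit is a zero-divisor: explicitly, take b = 6/gcd = 3 ≠ 0 (mod 6); then 4·3 = 12 = 2·6, i.e. 4·3 ≡ 0 (mod 6). So 4 is a zero-divisor.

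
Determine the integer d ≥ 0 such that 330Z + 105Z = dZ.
(330, 105) = (15); d = 15

In the PID Z, (a, b) is generated by gcd(a, b). Compute gcd(330, 105) with the extended Euclidean algorithm, tracking rows (r, s, t) with s·330 + t·105 = r:
  row A: (330, 1, 0)   [1·330 + 0·105 = 330]
  row B: (105, 0, 1)   [0·330 + 1·105 = 105]
  330 = 3·105 + 15   → row C = row A − 3·row B = (15, 1, −3)   [check: 1·330 − 3·105 = 15]
  105 = 7·15 + 0   → remainder 0, stop. gcd = 15 (last nonzero row C).
So gcd(330, 105) = 15, with Bézout identity 1·330 − 3·105 = 15. Containment (⊇): the Bézout identity exhibits 15 as an element of (330, 105), giving (15) ⊆ (330, 105). Containment (⊆): since 15 | 330 and 15 | 105 (330 = 15·22, 105 = 15·7), every Z-linear combination of 330 and 105 is divisible by 15, so (330, 105) ⊆ (15). Therefore (330, 105) = (15), d = 15.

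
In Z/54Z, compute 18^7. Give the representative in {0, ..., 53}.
Use repeated squaring. Binary(7) = 111. Walk through the bits of the exponent 7 left-to-right: at each bit after the leading one, square the running value, then multiply by 18 if the bit is 1 (always reducing mod 54):
  bit 1 = 1 (leading): start with 18.
  bit 2 = 1: square 18^2 = 324 ≡ 0; bit is 1, so multiply 0·18 = 0 (mod 54).
  bit 3 = 1: square 0^2 = 0; bit is 1, so multiply 0·18 = 0 (mod 54).
Final value: 18^7 ≡ 0 (mod 54).

Final answer: 0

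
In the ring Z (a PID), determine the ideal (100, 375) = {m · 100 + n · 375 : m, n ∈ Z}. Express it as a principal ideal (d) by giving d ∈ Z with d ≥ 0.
(100, 375) = (25); d = 25

In the PID Z, (a, b) is generated by gcd(a, b). Compute gcd(375, 100) with the extended Euclidean algorithm, tracking rows (r, s, t) with s·375 + t·100 = r:
  row A: (375, 1, 0)   [1·375 + 0·100 = 375]
  row B: (100, 0, 1)   [0·375 + 1·100 = 100]
  375 = 3·100 + 75   → row C = row A − 3·row B = (75, 1, −3)   [check: 1·375 − 3·100 = 75]
  100 = 1·75 + 25   → row D = row B − 1·row C = (25, −1, 4)   [check: −1·375 + 4·100 = 25]
  75 = 3·25 + 0   → remainder 0, stop. gcd = 25 (last nonzero row D).
So gcd(100, 375) = 25, with Bézout identity −1·375 + 4·100 = 25. Containment (⊇): the Bézout identity exhibits 25 as an element of (100, 375), giving (25) ⊆ (100, 375). Containment (⊆): since 25 | 100 and 25 | 375 (100 = 25·4, 375 = 25·15), every Z-linear combination of 100 and 375 is divisible by 25, so (100, 375) ⊆ (25). Therefore (100, 375) = (25), d = 25.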